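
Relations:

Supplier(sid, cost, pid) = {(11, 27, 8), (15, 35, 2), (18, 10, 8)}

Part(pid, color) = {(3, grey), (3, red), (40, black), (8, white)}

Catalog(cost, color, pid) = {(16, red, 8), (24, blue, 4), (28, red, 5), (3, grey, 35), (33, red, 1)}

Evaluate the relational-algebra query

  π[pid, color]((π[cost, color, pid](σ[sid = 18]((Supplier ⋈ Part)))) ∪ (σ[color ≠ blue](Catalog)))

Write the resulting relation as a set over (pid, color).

{(1, red), (35, grey), (5, red), (8, red), (8, white)}

Natural join on pid: {(11, 27, 8, white), (18, 10, 8, white)}
Selection sid = 18: {(18, 10, 8, white)}
Keep only column(s) cost, color, pid: {(10, white, 8)}
Selection color ≠ blue: {(16, red, 8), (28, red, 5), (3, grey, 35), (33, red, 1)}
Union: {(10, white, 8)} with {(16, red, 8), (28, red, 5), (3, grey, 35), (33, red, 1)} → {(10, white, 8), (16, red, 8), (28, red, 5), (3, grey, 35), (33, red, 1)}
Keep only column(s) pid, color: {(1, red), (35, grey), (5, red), (8, red), (8, white)}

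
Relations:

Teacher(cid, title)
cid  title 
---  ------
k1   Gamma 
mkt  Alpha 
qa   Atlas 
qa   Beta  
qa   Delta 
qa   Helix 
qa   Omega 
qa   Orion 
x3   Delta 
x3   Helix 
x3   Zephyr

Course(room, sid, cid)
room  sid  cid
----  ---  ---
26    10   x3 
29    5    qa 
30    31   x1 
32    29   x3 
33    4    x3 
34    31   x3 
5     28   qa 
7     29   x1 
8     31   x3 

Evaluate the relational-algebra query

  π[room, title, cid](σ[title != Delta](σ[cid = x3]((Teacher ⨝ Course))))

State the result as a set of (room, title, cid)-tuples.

Joining Teacher and Course on cid yields {(qa, Atlas, 29, 5), (qa, Atlas, 5, 28), (qa, Beta, 29, 5), (qa, Beta, 5, 28), (qa, Delta, 29, 5), (qa, Delta, 5, 28), (qa, Helix, 29, 5), (qa, Helix, 5, 28), (qa, Omega, 29, 5), (qa, Omega, 5, 28), (qa, Orion, 29, 5), (qa, Orion, 5, 28), (x3, Delta, 26, 10), (x3, Delta, 32, 29), (x3, Delta, 33, 4), (x3, Delta, 34, 31), (x3, Delta, 8, 31), (x3, Helix, 26, 10), (x3, Helix, 32, 29), (x3, Helix, 33, 4), (x3, Helix, 34, 31), (x3, Helix, 8, 31), (x3, Zephyr, 26, 10), (x3, Zephyr, 32, 29), (x3, Zephyr, 33, 4), (x3, Zephyr, 34, 31), (x3, Zephyr, 8, 31)}.
Selection cid = x3: {(x3, Delta, 26, 10), (x3, Delta, 32, 29), (x3, Delta, 33, 4), (x3, Delta, 34, 31), (x3, Delta, 8, 31), (x3, Helix, 26, 10), (x3, Helix, 32, 29), (x3, Helix, 33, 4), (x3, Helix, 34, 31), (x3, Helix, 8, 31), (x3, Zephyr, 26, 10), (x3, Zephyr, 32, 29), (x3, Zephyr, 33, 4), (x3, Zephyr, 34, 31), (x3, Zephyr, 8, 31)}
Selection title != Delta: {(x3, Helix, 26, 10), (x3, Helix, 32, 29), (x3, Helix, 33, 4), (x3, Helix, 34, 31), (x3, Helix, 8, 31), (x3, Zephyr, 26, 10), (x3, Zephyr, 32, 29), (x3, Zephyr, 33, 4), (x3, Zephyr, 34, 31), (x3, Zephyr, 8, 31)}
Keep only column(s) room, title, cid: {(26, Helix, x3), (26, Zephyr, x3), (32, Helix, x3), (32, Zephyr, x3), (33, Helix, x3), (33, Zephyr, x3), (34, Helix, x3), (34, Zephyr, x3), (8, Helix, x3), (8, Zephyr, x3)}

{(26, Helix, x3), (26, Zephyr, x3), (32, Helix, x3), (32, Zephyr, x3), (33, Helix, x3), (33, Zephyr, x3), (34, Helix, x3), (34, Zephyr, x3), (8, Helix, x3), (8, Zephyr, x3)}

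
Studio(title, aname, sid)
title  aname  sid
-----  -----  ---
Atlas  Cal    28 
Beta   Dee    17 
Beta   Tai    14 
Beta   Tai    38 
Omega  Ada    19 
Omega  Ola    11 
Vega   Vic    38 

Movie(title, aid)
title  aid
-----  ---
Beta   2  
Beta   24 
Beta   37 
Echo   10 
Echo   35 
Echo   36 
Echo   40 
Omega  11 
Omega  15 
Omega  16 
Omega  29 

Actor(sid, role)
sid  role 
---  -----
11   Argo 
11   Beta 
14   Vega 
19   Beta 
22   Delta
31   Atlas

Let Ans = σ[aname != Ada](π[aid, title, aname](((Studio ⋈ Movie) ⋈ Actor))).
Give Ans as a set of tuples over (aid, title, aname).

{(11, Omega, Ola), (15, Omega, Ola), (16, Omega, Ola), (2, Beta, Tai), (24, Beta, Tai), (29, Omega, Ola), (37, Beta, Tai)}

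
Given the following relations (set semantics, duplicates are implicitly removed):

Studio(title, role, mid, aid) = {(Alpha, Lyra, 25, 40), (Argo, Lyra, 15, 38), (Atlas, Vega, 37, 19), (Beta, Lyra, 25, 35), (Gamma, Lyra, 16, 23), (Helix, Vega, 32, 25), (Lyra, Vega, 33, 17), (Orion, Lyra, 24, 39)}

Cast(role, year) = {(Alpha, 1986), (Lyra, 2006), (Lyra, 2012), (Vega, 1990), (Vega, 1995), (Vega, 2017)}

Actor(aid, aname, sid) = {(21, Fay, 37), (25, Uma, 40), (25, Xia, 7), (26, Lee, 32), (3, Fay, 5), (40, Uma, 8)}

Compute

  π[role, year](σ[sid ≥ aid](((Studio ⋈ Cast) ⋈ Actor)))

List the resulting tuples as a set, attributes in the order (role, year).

{(Vega, 1990), (Vega, 1995), (Vega, 2017)}

Studio ⋈ Cast (natural join on role): {(Alpha, Lyra, 25, 40, 2006), (Alpha, Lyra, 25, 40, 2012), (Argo, Lyra, 15, 38, 2006), (Argo, Lyra, 15, 38, 2012), (Atlas, Vega, 37, 19, 1990), (Atlas, Vega, 37, 19, 1995), (Atlas, Vega, 37, 19, 2017), (Beta, Lyra, 25, 35, 2006), (Beta, Lyra, 25, 35, 2012), (Gamma, Lyra, 16, 23, 2006), (Gamma, Lyra, 16, 23, 2012), (Helix, Vega, 32, 25, 1990), (Helix, Vega, 32, 25, 1995), (Helix, Vega, 32, 25, 2017), (Lyra, Vega, 33, 17, 1990), (Lyra, Vega, 33, 17, 1995), (Lyra, Vega, 33, 17, 2017), (Orion, Lyra, 24, 39, 2006), (Orion, Lyra, 24, 39, 2012)}
(Studio ⋈ Cast) ⋈ Actor (natural join on aid): {(Alpha, Lyra, 25, 40, 2006, Uma, 8), (Alpha, Lyra, 25, 40, 2012, Uma, 8), (Helix, Vega, 32, 25, 1990, Uma, 40), (Helix, Vega, 32, 25, 1990, Xia, 7), (Helix, Vega, 32, 25, 1995, Uma, 40), (Helix, Vega, 32, 25, 1995, Xia, 7), (Helix, Vega, 32, 25, 2017, Uma, 40), (Helix, Vega, 32, 25, 2017, Xia, 7)}
σ[sid ≥ aid]: keep tuples satisfying sid ≥ aid → {(Helix, Vega, 32, 25, 1990, Uma, 40), (Helix, Vega, 32, 25, 1995, Uma, 40), (Helix, Vega, 32, 25, 2017, Uma, 40)}
π[role, year]: project onto (role, year) → {(Vega, 1990), (Vega, 1995), (Vega, 2017)}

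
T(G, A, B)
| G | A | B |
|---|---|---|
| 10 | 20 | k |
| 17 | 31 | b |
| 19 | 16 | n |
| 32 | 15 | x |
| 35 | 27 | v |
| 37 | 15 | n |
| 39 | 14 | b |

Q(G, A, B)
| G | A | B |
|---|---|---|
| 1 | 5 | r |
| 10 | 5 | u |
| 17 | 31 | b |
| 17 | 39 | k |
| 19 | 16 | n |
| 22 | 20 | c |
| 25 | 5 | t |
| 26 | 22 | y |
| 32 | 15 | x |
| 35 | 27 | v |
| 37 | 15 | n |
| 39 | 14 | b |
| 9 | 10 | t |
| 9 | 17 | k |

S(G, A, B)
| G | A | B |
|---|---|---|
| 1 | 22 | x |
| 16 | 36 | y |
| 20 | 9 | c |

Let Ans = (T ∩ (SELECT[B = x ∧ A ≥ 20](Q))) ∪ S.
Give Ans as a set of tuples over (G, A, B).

{(1, 22, x), (16, 36, y), (20, 9, c)}

Filtering on B = x ∧ A ≥ 20 leaves {}.
Taking the intersection: {}
Taking the union: {(1, 22, x), (16, 36, y), (20, 9, c)}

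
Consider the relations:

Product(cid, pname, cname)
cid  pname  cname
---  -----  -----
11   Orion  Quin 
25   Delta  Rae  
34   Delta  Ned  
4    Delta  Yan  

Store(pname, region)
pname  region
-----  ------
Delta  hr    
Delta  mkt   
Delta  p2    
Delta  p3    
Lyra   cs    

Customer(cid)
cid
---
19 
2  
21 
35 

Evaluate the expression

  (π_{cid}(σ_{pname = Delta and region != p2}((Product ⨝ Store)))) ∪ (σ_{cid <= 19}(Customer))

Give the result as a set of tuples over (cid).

{19, 2, 25, 34, 4}

Product ⋈ Store (natural join on pname): {(25, Delta, Rae, hr), (25, Delta, Rae, mkt), (25, Delta, Rae, p2), (25, Delta, Rae, p3), (34, Delta, Ned, hr), (34, Delta, Ned, mkt), (34, Delta, Ned, p2), (34, Delta, Ned, p3), (4, Delta, Yan, hr), (4, Delta, Yan, mkt), (4, Delta, Yan, p2), (4, Delta, Yan, p3)}
Apply σ_{pname = Delta and region != p2}; surviving tuples: {(25, Delta, Rae, hr), (25, Delta, Rae, mkt), (25, Delta, Rae, p3), (34, Delta, Ned, hr), (34, Delta, Ned, mkt), (34, Delta, Ned, p3), (4, Delta, Yan, hr), (4, Delta, Yan, mkt), (4, Delta, Yan, p3)}
Projecting to cid (6 duplicate(s) eliminated): {25, 34, 4}
Apply σ_{cid <= 19}; surviving tuples: {19, 2}
Set union of the two operands is {19, 2, 25, 34, 4}.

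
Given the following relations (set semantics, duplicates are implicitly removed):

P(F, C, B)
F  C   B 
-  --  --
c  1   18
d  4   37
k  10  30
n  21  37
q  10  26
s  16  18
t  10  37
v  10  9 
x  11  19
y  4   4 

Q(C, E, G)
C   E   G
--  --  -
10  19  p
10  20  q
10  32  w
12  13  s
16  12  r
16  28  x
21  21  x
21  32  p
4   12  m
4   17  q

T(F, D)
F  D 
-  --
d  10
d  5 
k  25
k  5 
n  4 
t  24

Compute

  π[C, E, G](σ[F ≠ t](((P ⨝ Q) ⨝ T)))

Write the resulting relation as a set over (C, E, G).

Joining P and Q on C yields {(d, 4, 37, 12, m), (d, 4, 37, 17, q), (k, 10, 30, 19, p), (k, 10, 30, 20, q), (k, 10, 30, 32, w), (n, 21, 37, 21, x), (n, 21, 37, 32, p), (q, 10, 26, 19, p), (q, 10, 26, 20, q), (q, 10, 26, 32, w), (s, 16, 18, 12, r), (s, 16, 18, 28, x), (t, 10, 37, 19, p), (t, 10, 37, 20, q), (t, 10, 37, 32, w), (v, 10, 9, 19, p), (v, 10, 9, 20, q), (v, 10, 9, 32, w), (y, 4, 4, 12, m), (y, 4, 4, 17, q)}.
Joining (P ⨝ Q) and T on F yields {(d, 4, 37, 12, m, 10), (d, 4, 37, 12, m, 5), (d, 4, 37, 17, q, 10), (d, 4, 37, 17, q, 5), (k, 10, 30, 19, p, 25), (k, 10, 30, 19, p, 5), (k, 10, 30, 20, q, 25), (k, 10, 30, 20, q, 5), (k, 10, 30, 32, w, 25), (k, 10, 30, 32, w, 5), (n, 21, 37, 21, x, 4), (n, 21, 37, 32, p, 4), (t, 10, 37, 19, p, 24), (t, 10, 37, 20, q, 24), (t, 10, 37, 32, w, 24)}.
Filtering on F ≠ t leaves {(d, 4, 37, 12, m, 10), (d, 4, 37, 12, m, 5), (d, 4, 37, 17, q, 10), (d, 4, 37, 17, q, 5), (k, 10, 30, 19, p, 25), (k, 10, 30, 19, p, 5), (k, 10, 30, 20, q, 25), (k, 10, 30, 20, q, 5), (k, 10, 30, 32, w, 25), (k, 10, 30, 32, w, 5), (n, 21, 37, 21, x, 4), (n, 21, 37, 32, p, 4)}.
π[C, E, G]: project onto (C, E, G) (5 duplicate(s) eliminated) → {(10, 19, p), (10, 20, q), (10, 32, w), (21, 21, x), (21, 32, p), (4, 12, m), (4, 17, q)}

{(10, 19, p), (10, 20, q), (10, 32, w), (21, 21, x), (21, 32, p), (4, 12, m), (4, 17, q)}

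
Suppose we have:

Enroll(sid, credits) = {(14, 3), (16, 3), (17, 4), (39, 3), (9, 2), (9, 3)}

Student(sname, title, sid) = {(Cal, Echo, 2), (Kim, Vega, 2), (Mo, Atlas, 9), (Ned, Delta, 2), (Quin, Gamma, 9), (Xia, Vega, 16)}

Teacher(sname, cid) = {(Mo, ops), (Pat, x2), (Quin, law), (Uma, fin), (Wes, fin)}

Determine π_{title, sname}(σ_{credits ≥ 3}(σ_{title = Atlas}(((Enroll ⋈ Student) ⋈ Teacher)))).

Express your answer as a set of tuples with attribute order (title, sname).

Enroll ⋈ Student (natural join on sid): {(16, 3, Xia, Vega), (9, 2, Mo, Atlas), (9, 2, Quin, Gamma), (9, 3, Mo, Atlas), (9, 3, Quin, Gamma)}
(Enroll ⋈ Student) ⋈ Teacher (natural join on sname): {(9, 2, Mo, Atlas, ops), (9, 2, Quin, Gamma, law), (9, 3, Mo, Atlas, ops), (9, 3, Quin, Gamma, law)}
Selection title = Atlas: {(9, 2, Mo, Atlas, ops), (9, 3, Mo, Atlas, ops)}
Selection credits ≥ 3: {(9, 3, Mo, Atlas, ops)}
π[title, sname]: project onto (title, sname) → {(Atlas, Mo)}

{(Atlas, Mo)}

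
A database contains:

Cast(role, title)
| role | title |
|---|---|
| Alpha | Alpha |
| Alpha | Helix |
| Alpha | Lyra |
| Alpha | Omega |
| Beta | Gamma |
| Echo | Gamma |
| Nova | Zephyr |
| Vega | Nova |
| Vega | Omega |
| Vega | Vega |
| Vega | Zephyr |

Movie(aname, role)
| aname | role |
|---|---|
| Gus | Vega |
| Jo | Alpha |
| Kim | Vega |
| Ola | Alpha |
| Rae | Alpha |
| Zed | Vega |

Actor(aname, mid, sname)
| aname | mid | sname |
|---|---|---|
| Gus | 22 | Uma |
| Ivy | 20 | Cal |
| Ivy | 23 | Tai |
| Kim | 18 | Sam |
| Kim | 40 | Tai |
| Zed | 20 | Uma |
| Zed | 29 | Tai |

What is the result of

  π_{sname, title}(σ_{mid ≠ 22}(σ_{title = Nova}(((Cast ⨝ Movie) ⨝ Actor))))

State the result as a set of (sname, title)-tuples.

{(Sam, Nova), (Tai, Nova), (Uma, Nova)}

Natural join on role: {(Alpha, Alpha, Jo), (Alpha, Alpha, Ola), (Alpha, Alpha, Rae), (Alpha, Helix, Jo), (Alpha, Helix, Ola), (Alpha, Helix, Rae), (Alpha, Lyra, Jo), (Alpha, Lyra, Ola), (Alpha, Lyra, Rae), (Alpha, Omega, Jo), (Alpha, Omega, Ola), (Alpha, Omega, Rae), (Vega, Nova, Gus), (Vega, Nova, Kim), (Vega, Nova, Zed), (Vega, Omega, Gus), (Vega, Omega, Kim), (Vega, Omega, Zed), (Vega, Vega, Gus), (Vega, Vega, Kim), (Vega, Vega, Zed), (Vega, Zephyr, Gus), (Vega, Zephyr, Kim), (Vega, Zephyr, Zed)}
Natural join on aname: {(Vega, Nova, Gus, 22, Uma), (Vega, Nova, Kim, 18, Sam), (Vega, Nova, Kim, 40, Tai), (Vega, Nova, Zed, 20, Uma), (Vega, Nova, Zed, 29, Tai), (Vega, Omega, Gus, 22, Uma), (Vega, Omega, Kim, 18, Sam), (Vega, Omega, Kim, 40, Tai), (Vega, Omega, Zed, 20, Uma), (Vega, Omega, Zed, 29, Tai), (Vega, Vega, Gus, 22, Uma), (Vega, Vega, Kim, 18, Sam), (Vega, Vega, Kim, 40, Tai), (Vega, Vega, Zed, 20, Uma), (Vega, Vega, Zed, 29, Tai), (Vega, Zephyr, Gus, 22, Uma), (Vega, Zephyr, Kim, 18, Sam), (Vega, Zephyr, Kim, 40, Tai), (Vega, Zephyr, Zed, 20, Uma), (Vega, Zephyr, Zed, 29, Tai)}
Selection title = Nova: {(Vega, Nova, Gus, 22, Uma), (Vega, Nova, Kim, 18, Sam), (Vega, Nova, Kim, 40, Tai), (Vega, Nova, Zed, 20, Uma), (Vega, Nova, Zed, 29, Tai)}
Selection mid ≠ 22: {(Vega, Nova, Kim, 18, Sam), (Vega, Nova, Kim, 40, Tai), (Vega, Nova, Zed, 20, Uma), (Vega, Nova, Zed, 29, Tai)}
Projecting to sname, title (1 duplicate(s) eliminated): {(Sam, Nova), (Tai, Nova), (Uma, Nova)}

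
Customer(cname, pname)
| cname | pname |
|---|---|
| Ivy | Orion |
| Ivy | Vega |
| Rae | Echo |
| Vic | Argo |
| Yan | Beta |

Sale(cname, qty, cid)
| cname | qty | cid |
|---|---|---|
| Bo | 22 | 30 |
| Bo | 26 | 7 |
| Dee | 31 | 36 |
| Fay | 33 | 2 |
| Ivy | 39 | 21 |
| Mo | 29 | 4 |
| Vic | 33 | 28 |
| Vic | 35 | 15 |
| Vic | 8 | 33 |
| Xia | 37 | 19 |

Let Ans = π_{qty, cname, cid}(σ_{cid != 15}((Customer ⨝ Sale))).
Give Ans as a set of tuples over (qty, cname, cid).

Joining Customer and Sale on cname yields {(Ivy, Orion, 39, 21), (Ivy, Vega, 39, 21), (Vic, Argo, 33, 28), (Vic, Argo, 35, 15), (Vic, Argo, 8, 33)}.
Apply σ_{cid != 15}; surviving tuples: {(Ivy, Orion, 39, 21), (Ivy, Vega, 39, 21), (Vic, Argo, 33, 28), (Vic, Argo, 8, 33)}
π[qty, cname, cid]: project onto (qty, cname, cid) (1 duplicate(s) eliminated) → {(33, Vic, 28), (39, Ivy, 21), (8, Vic, 33)}

{(33, Vic, 28), (39, Ivy, 21), (8, Vic, 33)}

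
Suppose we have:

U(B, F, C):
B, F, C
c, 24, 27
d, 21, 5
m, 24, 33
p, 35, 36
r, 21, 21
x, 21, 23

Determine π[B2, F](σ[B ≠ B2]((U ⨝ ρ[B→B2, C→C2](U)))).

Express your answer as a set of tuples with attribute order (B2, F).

ρ[B→B2, C→C2]: schema becomes (B2, F, C2); tuples unchanged.
Joining U and ρ[B→B2, C→C2](U) on F yields {(c, 24, 27, c, 27), (c, 24, 27, m, 33), (d, 21, 5, d, 5), (d, 21, 5, r, 21), (d, 21, 5, x, 23), (m, 24, 33, c, 27), (m, 24, 33, m, 33), (p, 35, 36, p, 36), (r, 21, 21, d, 5), (r, 21, 21, r, 21), (r, 21, 21, x, 23), (x, 21, 23, d, 5), (x, 21, 23, r, 21), (x, 21, 23, x, 23)}.
Selection B ≠ B2: {(c, 24, 27, m, 33), (d, 21, 5, r, 21), (d, 21, 5, x, 23), (m, 24, 33, c, 27), (r, 21, 21, d, 5), (r, 21, 21, x, 23), (x, 21, 23, d, 5), (x, 21, 23, r, 21)}
Keep only column(s) B2, F (3 duplicate(s) eliminated): {(c, 24), (d, 21), (m, 24), (r, 21), (x, 21)}

{(c, 24), (d, 21), (m, 24), (r, 21), (x, 21)}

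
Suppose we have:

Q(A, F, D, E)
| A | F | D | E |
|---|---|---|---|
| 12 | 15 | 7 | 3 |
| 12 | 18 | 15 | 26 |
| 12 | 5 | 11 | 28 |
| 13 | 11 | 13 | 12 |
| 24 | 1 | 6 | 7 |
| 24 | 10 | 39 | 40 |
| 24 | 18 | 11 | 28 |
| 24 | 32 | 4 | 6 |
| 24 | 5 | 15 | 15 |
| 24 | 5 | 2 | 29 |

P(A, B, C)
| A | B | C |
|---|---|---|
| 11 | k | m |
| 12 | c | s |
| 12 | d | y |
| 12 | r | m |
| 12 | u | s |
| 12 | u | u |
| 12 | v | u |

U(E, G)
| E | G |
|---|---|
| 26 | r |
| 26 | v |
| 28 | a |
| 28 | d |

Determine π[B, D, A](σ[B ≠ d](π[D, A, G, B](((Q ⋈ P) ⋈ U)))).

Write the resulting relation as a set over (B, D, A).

{(c, 11, 12), (c, 15, 12), (r, 11, 12), (r, 15, 12), (u, 11, 12), (u, 15, 12), (v, 11, 12), (v, 15, 12)}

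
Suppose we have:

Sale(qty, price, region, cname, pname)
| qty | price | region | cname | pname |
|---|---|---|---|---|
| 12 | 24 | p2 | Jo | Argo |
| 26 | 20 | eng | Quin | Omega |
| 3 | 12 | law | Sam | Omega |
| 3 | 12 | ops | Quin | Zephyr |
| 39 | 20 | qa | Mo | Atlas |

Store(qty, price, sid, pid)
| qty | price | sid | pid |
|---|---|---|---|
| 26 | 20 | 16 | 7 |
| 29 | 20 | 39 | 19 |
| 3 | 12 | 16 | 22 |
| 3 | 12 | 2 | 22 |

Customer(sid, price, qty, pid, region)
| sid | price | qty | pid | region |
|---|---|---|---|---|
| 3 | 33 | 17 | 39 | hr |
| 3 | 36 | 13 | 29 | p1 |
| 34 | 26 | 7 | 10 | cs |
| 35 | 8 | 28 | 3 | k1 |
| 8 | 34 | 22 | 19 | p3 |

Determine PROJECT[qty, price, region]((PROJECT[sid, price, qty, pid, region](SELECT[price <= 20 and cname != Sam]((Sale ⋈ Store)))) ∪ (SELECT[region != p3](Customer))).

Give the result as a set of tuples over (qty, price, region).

Natural join on qty, price: {(26, 20, eng, Quin, Omega, 16, 7), (3, 12, law, Sam, Omega, 16, 22), (3, 12, law, Sam, Omega, 2, 22), (3, 12, ops, Quin, Zephyr, 16, 22), (3, 12, ops, Quin, Zephyr, 2, 22)}
Filtering on price <= 20 and cname != Sam leaves {(26, 20, eng, Quin, Omega, 16, 7), (3, 12, ops, Quin, Zephyr, 16, 22), (3, 12, ops, Quin, Zephyr, 2, 22)}.
Keep only column(s) sid, price, qty, pid, region: {(16, 12, 3, 22, ops), (16, 20, 26, 7, eng), (2, 12, 3, 22, ops)}
Filtering on region != p3 leaves {(3, 33, 17, 39, hr), (3, 36, 13, 29, p1), (34, 26, 7, 10, cs), (35, 8, 28, 3, k1)}.
Set union of the two operands is {(16, 12, 3, 22, ops), (16, 20, 26, 7, eng), (2, 12, 3, 22, ops), (3, 33, 17, 39, hr), (3, 36, 13, 29, p1), (34, 26, 7, 10, cs), (35, 8, 28, 3, k1)}.
Keep only column(s) qty, price, region (1 duplicate(s) eliminated): {(13, 36, p1), (17, 33, hr), (26, 20, eng), (28, 8, k1), (3, 12, ops), (7, 26, cs)}

{(13, 36, p1), (17, 33, hr), (26, 20, eng), (28, 8, k1), (3, 12, ops), (7, 26, cs)}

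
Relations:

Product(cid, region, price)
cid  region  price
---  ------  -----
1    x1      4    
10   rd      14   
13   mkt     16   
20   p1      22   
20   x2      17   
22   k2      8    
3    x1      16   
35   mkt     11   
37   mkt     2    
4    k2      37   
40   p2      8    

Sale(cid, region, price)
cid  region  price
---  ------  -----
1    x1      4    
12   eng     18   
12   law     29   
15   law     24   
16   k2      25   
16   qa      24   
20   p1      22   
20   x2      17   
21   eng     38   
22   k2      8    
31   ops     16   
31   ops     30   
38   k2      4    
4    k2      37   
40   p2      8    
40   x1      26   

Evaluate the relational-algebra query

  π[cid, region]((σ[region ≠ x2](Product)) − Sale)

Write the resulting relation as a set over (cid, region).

{(10, rd), (13, mkt), (3, x1), (35, mkt), (37, mkt)}

Filtering on region ≠ x2 leaves {(1, x1, 4), (10, rd, 14), (13, mkt, 16), (20, p1, 22), (22, k2, 8), (3, x1, 16), (35, mkt, 11), (37, mkt, 2), (4, k2, 37), (40, p2, 8)}.
Taking the difference: {(10, rd, 14), (13, mkt, 16), (3, x1, 16), (35, mkt, 11), (37, mkt, 2)}
Projecting to cid, region: {(10, rd), (13, mkt), (3, x1), (35, mkt), (37, mkt)}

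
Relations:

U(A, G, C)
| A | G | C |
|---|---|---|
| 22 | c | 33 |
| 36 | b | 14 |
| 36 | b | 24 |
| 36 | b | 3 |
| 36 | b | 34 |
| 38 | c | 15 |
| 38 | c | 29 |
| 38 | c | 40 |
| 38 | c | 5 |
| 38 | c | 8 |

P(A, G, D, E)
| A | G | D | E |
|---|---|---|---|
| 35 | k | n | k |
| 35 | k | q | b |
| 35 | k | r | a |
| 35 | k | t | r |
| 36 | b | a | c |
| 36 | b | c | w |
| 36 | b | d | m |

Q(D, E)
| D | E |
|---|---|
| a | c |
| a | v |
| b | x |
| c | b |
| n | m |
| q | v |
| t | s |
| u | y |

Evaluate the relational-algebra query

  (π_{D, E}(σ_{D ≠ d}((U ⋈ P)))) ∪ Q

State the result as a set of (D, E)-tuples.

{(a, c), (a, v), (b, x), (c, b), (c, w), (n, m), (q, v), (t, s), (u, y)}

Joining U and P on A, G yields {(36, b, 14, a, c), (36, b, 14, c, w), (36, b, 14, d, m), (36, b, 24, a, c), (36, b, 24, c, w), (36, b, 24, d, m), (36, b, 3, a, c), (36, b, 3, c, w), (36, b, 3, d, m), (36, b, 34, a, c), (36, b, 34, c, w), (36, b, 34, d, m)}.
Selection D ≠ d: {(36, b, 14, a, c), (36, b, 14, c, w), (36, b, 24, a, c), (36, b, 24, c, w), (36, b, 3, a, c), (36, b, 3, c, w), (36, b, 34, a, c), (36, b, 34, c, w)}
Projecting to D, E (6 duplicate(s) eliminated): {(a, c), (c, w)}
Union: {(a, c), (c, w)} with {(a, c), (a, v), (b, x), (c, b), (n, m), (q, v), (t, s), (u, y)} → {(a, c), (a, v), (b, x), (c, b), (c, w), (n, m), (q, v), (t, s), (u, y)}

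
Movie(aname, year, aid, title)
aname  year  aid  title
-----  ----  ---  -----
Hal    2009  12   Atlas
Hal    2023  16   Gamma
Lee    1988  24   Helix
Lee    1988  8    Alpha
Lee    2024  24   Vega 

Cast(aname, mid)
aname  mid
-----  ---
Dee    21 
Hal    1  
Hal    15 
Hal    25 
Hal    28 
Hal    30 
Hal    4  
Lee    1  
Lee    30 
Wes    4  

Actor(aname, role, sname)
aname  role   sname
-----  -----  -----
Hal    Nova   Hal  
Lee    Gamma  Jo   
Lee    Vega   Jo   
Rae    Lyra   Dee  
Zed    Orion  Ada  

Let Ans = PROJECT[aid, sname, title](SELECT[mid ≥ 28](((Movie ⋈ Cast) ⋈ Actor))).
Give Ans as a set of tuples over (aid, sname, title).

Joining Movie and Cast on aname yields {(Hal, 2009, 12, Atlas, 1), (Hal, 2009, 12, Atlas, 15), (Hal, 2009, 12, Atlas, 25), (Hal, 2009, 12, Atlas, 28), (Hal, 2009, 12, Atlas, 30), (Hal, 2009, 12, Atlas, 4), (Hal, 2023, 16, Gamma, 1), (Hal, 2023, 16, Gamma, 15), (Hal, 2023, 16, Gamma, 25), (Hal, 2023, 16, Gamma, 28), (Hal, 2023, 16, Gamma, 30), (Hal, 2023, 16, Gamma, 4), (Lee, 1988, 24, Helix, 1), (Lee, 1988, 24, Helix, 30), (Lee, 1988, 8, Alpha, 1), (Lee, 1988, 8, Alpha, 30), (Lee, 2024, 24, Vega, 1), (Lee, 2024, 24, Vega, 30)}.
Joining (Movie ⋈ Cast) and Actor on aname yields {(Hal, 2009, 12, Atlas, 1, Nova, Hal), (Hal, 2009, 12, Atlas, 15, Nova, Hal), (Hal, 2009, 12, Atlas, 25, Nova, Hal), (Hal, 2009, 12, Atlas, 28, Nova, Hal), (Hal, 2009, 12, Atlas, 30, Nova, Hal), (Hal, 2009, 12, Atlas, 4, Nova, Hal), (Hal, 2023, 16, Gamma, 1, Nova, Hal), (Hal, 2023, 16, Gamma, 15, Nova, Hal), (Hal, 2023, 16, Gamma, 25, Nova, Hal), (Hal, 2023, 16, Gamma, 28, Nova, Hal), (Hal, 2023, 16, Gamma, 30, Nova, Hal), (Hal, 2023, 16, Gamma, 4, Nova, Hal), (Lee, 1988, 24, Helix, 1, Gamma, Jo), (Lee, 1988, 24, Helix, 1, Vega, Jo), (Lee, 1988, 24, Helix, 30, Gamma, Jo), (Lee, 1988, 24, Helix, 30, Vega, Jo), (Lee, 1988, 8, Alpha, 1, Gamma, Jo), (Lee, 1988, 8, Alpha, 1, Vega, Jo), (Lee, 1988, 8, Alpha, 30, Gamma, Jo), (Lee, 1988, 8, Alpha, 30, Vega, Jo), (Lee, 2024, 24, Vega, 1, Gamma, Jo), (Lee, 2024, 24, Vega, 1, Vega, Jo), (Lee, 2024, 24, Vega, 30, Gamma, Jo), (Lee, 2024, 24, Vega, 30, Vega, Jo)}.
Apply σ_{mid ≥ 28}; surviving tuples: {(Hal, 2009, 12, Atlas, 28, Nova, Hal), (Hal, 2009, 12, Atlas, 30, Nova, Hal), (Hal, 2023, 16, Gamma, 28, Nova, Hal), (Hal, 2023, 16, Gamma, 30, Nova, Hal), (Lee, 1988, 24, Helix, 30, Gamma, Jo), (Lee, 1988, 24, Helix, 30, Vega, Jo), (Lee, 1988, 8, Alpha, 30, Gamma, Jo), (Lee, 1988, 8, Alpha, 30, Vega, Jo), (Lee, 2024, 24, Vega, 30, Gamma, Jo), (Lee, 2024, 24, Vega, 30, Vega, Jo)}
Projecting to aid, sname, title (5 duplicate(s) eliminated): {(12, Hal, Atlas), (16, Hal, Gamma), (24, Jo, Helix), (24, Jo, Vega), (8, Jo, Alpha)}

{(12, Hal, Atlas), (16, Hal, Gamma), (24, Jo, Helix), (24, Jo, Vega), (8, Jo, Alpha)}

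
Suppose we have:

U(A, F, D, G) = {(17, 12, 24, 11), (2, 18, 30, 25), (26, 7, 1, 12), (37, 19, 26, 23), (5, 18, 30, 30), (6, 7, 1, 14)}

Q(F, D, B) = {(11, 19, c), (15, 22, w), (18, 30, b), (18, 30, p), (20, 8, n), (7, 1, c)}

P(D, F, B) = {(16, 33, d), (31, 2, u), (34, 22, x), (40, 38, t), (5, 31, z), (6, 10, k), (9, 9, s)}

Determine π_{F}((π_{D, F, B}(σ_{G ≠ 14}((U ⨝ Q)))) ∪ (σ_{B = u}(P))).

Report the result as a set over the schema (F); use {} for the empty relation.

{18, 2, 7}

U ⋈ Q (natural join on F, D): {(2, 18, 30, 25, b), (2, 18, 30, 25, p), (26, 7, 1, 12, c), (5, 18, 30, 30, b), (5, 18, 30, 30, p), (6, 7, 1, 14, c)}
Apply σ_{G ≠ 14}; surviving tuples: {(2, 18, 30, 25, b), (2, 18, 30, 25, p), (26, 7, 1, 12, c), (5, 18, 30, 30, b), (5, 18, 30, 30, p)}
π_{D, F, B} gives {(1, 7, c), (30, 18, b), (30, 18, p)} (2 duplicate(s) eliminated).
Apply σ_{B = u}; surviving tuples: {(31, 2, u)}
Taking the union: {(1, 7, c), (30, 18, b), (30, 18, p), (31, 2, u)}
π_{F} gives {18, 2, 7} (1 duplicate(s) eliminated).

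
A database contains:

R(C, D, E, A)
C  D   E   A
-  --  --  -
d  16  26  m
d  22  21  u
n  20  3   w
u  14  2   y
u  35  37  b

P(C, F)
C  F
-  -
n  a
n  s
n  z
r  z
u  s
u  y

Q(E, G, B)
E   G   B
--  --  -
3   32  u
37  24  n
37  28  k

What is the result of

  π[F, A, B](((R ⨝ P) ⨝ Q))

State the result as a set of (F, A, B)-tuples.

{(a, w, u), (s, b, k), (s, b, n), (s, w, u), (y, b, k), (y, b, n), (z, w, u)}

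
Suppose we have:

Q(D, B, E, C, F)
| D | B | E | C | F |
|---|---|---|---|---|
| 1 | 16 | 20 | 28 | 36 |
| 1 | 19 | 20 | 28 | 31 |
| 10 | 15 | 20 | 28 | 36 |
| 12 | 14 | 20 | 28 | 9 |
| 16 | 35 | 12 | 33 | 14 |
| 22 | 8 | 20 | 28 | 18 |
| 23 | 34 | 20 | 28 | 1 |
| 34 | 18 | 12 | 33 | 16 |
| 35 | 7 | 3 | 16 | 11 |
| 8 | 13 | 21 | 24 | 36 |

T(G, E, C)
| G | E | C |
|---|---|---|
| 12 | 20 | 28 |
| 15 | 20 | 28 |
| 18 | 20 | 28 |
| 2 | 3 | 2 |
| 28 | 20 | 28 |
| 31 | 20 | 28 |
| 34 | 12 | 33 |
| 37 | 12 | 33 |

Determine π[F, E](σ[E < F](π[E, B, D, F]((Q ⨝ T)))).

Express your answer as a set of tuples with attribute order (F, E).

{(14, 12), (16, 12), (31, 20), (36, 20)}

Joining Q and T on E, C yields {(1, 16, 20, 28, 36, 12), (1, 16, 20, 28, 36, 15), (1, 16, 20, 28, 36, 18), (1, 16, 20, 28, 36, 28), (1, 16, 20, 28, 36, 31), (1, 19, 20, 28, 31, 12), (1, 19, 20, 28, 31, 15), (1, 19, 20, 28, 31, 18), (1, 19, 20, 28, 31, 28), (1, 19, 20, 28, 31, 31), (10, 15, 20, 28, 36, 12), (10, 15, 20, 28, 36, 15), (10, 15, 20, 28, 36, 18), (10, 15, 20, 28, 36, 28), (10, 15, 20, 28, 36, 31), (12, 14, 20, 28, 9, 12), (12, 14, 20, 28, 9, 15), (12, 14, 20, 28, 9, 18), (12, 14, 20, 28, 9, 28), (12, 14, 20, 28, 9, 31), (16, 35, 12, 33, 14, 34), (16, 35, 12, 33, 14, 37), (22, 8, 20, 28, 18, 12), (22, 8, 20, 28, 18, 15), (22, 8, 20, 28, 18, 18), (22, 8, 20, 28, 18, 28), (22, 8, 20, 28, 18, 31), (23, 34, 20, 28, 1, 12), (23, 34, 20, 28, 1, 15), (23, 34, 20, 28, 1, 18), (23, 34, 20, 28, 1, 28), (23, 34, 20, 28, 1, 31), (34, 18, 12, 33, 16, 34), (34, 18, 12, 33, 16, 37)}.
π_{E, B, D, F} gives {(12, 18, 34, 16), (12, 35, 16, 14), (20, 14, 12, 9), (20, 15, 10, 36), (20, 16, 1, 36), (20, 19, 1, 31), (20, 34, 23, 1), (20, 8, 22, 18)} (26 duplicate(s) eliminated).
Selection E < F: {(12, 18, 34, 16), (12, 35, 16, 14), (20, 15, 10, 36), (20, 16, 1, 36), (20, 19, 1, 31)}
π_{F, E} gives {(14, 12), (16, 12), (31, 20), (36, 20)} (1 duplicate(s) eliminated).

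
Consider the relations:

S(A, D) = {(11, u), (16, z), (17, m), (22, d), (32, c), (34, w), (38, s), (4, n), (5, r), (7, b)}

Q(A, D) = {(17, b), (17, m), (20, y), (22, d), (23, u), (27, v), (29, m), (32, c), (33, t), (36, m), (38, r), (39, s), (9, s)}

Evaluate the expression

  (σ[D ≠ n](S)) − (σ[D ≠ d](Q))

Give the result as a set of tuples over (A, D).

{(11, u), (16, z), (22, d), (34, w), (38, s), (5, r), (7, b)}

Filtering on D ≠ n leaves {(11, u), (16, z), (17, m), (22, d), (32, c), (34, w), (38, s), (5, r), (7, b)}.
Filtering on D ≠ d leaves {(17, b), (17, m), (20, y), (23, u), (27, v), (29, m), (32, c), (33, t), (36, m), (38, r), (39, s), (9, s)}.
Difference: {(11, u), (16, z), (17, m), (22, d), (32, c), (34, w), (38, s), (5, r), (7, b)} with {(17, b), (17, m), (20, y), (23, u), (27, v), (29, m), (32, c), (33, t), (36, m), (38, r), (39, s), (9, s)} → {(11, u), (16, z), (22, d), (34, w), (38, s), (5, r), (7, b)}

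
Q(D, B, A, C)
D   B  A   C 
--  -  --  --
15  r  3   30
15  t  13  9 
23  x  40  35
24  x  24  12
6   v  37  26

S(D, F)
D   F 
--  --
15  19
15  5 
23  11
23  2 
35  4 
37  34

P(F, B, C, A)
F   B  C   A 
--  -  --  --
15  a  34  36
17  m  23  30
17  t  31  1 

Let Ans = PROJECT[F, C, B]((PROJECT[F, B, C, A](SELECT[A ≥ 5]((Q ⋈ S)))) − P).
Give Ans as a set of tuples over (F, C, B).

{(11, 35, x), (19, 9, t), (2, 35, x), (5, 9, t)}

Q ⋈ S (natural join on D): {(15, r, 3, 30, 19), (15, r, 3, 30, 5), (15, t, 13, 9, 19), (15, t, 13, 9, 5), (23, x, 40, 35, 11), (23, x, 40, 35, 2)}
Filtering on A ≥ 5 leaves {(15, t, 13, 9, 19), (15, t, 13, 9, 5), (23, x, 40, 35, 11), (23, x, 40, 35, 2)}.
Keep only column(s) F, B, C, A: {(11, x, 35, 40), (19, t, 9, 13), (2, x, 35, 40), (5, t, 9, 13)}
Taking the difference: {(11, x, 35, 40), (19, t, 9, 13), (2, x, 35, 40), (5, t, 9, 13)}
Keep only column(s) F, C, B: {(11, 35, x), (19, 9, t), (2, 35, x), (5, 9, t)}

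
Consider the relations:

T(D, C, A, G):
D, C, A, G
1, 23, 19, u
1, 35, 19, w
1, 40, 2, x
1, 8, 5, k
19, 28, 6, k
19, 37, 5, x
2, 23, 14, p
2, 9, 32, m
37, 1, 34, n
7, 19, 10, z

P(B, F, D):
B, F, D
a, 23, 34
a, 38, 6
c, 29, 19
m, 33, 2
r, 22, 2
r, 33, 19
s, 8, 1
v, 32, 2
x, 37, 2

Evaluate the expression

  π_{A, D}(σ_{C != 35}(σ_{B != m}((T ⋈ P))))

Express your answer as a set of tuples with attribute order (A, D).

Joining T and P on D yields {(1, 23, 19, u, s, 8), (1, 35, 19, w, s, 8), (1, 40, 2, x, s, 8), (1, 8, 5, k, s, 8), (19, 28, 6, k, c, 29), (19, 28, 6, k, r, 33), (19, 37, 5, x, c, 29), (19, 37, 5, x, r, 33), (2, 23, 14, p, m, 33), (2, 23, 14, p, r, 22), (2, 23, 14, p, v, 32), (2, 23, 14, p, x, 37), (2, 9, 32, m, m, 33), (2, 9, 32, m, r, 22), (2, 9, 32, m, v, 32), (2, 9, 32, m, x, 37)}.
Selection B != m: {(1, 23, 19, u, s, 8), (1, 35, 19, w, s, 8), (1, 40, 2, x, s, 8), (1, 8, 5, k, s, 8), (19, 28, 6, k, c, 29), (19, 28, 6, k, r, 33), (19, 37, 5, x, c, 29), (19, 37, 5, x, r, 33), (2, 23, 14, p, r, 22), (2, 23, 14, p, v, 32), (2, 23, 14, p, x, 37), (2, 9, 32, m, r, 22), (2, 9, 32, m, v, 32), (2, 9, 32, m, x, 37)}
Selection C != 35: {(1, 23, 19, u, s, 8), (1, 40, 2, x, s, 8), (1, 8, 5, k, s, 8), (19, 28, 6, k, c, 29), (19, 28, 6, k, r, 33), (19, 37, 5, x, c, 29), (19, 37, 5, x, r, 33), (2, 23, 14, p, r, 22), (2, 23, 14, p, v, 32), (2, 23, 14, p, x, 37), (2, 9, 32, m, r, 22), (2, 9, 32, m, v, 32), (2, 9, 32, m, x, 37)}
π[A, D]: project onto (A, D) (6 duplicate(s) eliminated) → {(14, 2), (19, 1), (2, 1), (32, 2), (5, 1), (5, 19), (6, 19)}

{(14, 2), (19, 1), (2, 1), (32, 2), (5, 1), (5, 19), (6, 19)}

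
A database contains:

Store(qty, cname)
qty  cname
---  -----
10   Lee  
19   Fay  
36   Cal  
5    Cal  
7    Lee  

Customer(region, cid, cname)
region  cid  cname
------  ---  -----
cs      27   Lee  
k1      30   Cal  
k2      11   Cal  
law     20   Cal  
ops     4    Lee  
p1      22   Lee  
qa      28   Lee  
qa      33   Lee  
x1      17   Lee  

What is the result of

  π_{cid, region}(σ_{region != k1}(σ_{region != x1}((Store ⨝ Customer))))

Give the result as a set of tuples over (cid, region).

{(11, k2), (20, law), (22, p1), (27, cs), (28, qa), (33, qa), (4, ops)}

Natural join on cname: {(10, Lee, cs, 27), (10, Lee, ops, 4), (10, Lee, p1, 22), (10, Lee, qa, 28), (10, Lee, qa, 33), (10, Lee, x1, 17), (36, Cal, k1, 30), (36, Cal, k2, 11), (36, Cal, law, 20), (5, Cal, k1, 30), (5, Cal, k2, 11), (5, Cal, law, 20), (7, Lee, cs, 27), (7, Lee, ops, 4), (7, Lee, p1, 22), (7, Lee, qa, 28), (7, Lee, qa, 33), (7, Lee, x1, 17)}
σ[region != x1]: keep tuples satisfying region != x1 → {(10, Lee, cs, 27), (10, Lee, ops, 4), (10, Lee, p1, 22), (10, Lee, qa, 28), (10, Lee, qa, 33), (36, Cal, k1, 30), (36, Cal, k2, 11), (36, Cal, law, 20), (5, Cal, k1, 30), (5, Cal, k2, 11), (5, Cal, law, 20), (7, Lee, cs, 27), (7, Lee, ops, 4), (7, Lee, p1, 22), (7, Lee, qa, 28), (7, Lee, qa, 33)}
σ[region != k1]: keep tuples satisfying region != k1 → {(10, Lee, cs, 27), (10, Lee, ops, 4), (10, Lee, p1, 22), (10, Lee, qa, 28), (10, Lee, qa, 33), (36, Cal, k2, 11), (36, Cal, law, 20), (5, Cal, k2, 11), (5, Cal, law, 20), (7, Lee, cs, 27), (7, Lee, ops, 4), (7, Lee, p1, 22), (7, Lee, qa, 28), (7, Lee, qa, 33)}
π[cid, region]: project onto (cid, region) (7 duplicate(s) eliminated) → {(11, k2), (20, law), (22, p1), (27, cs), (28, qa), (33, qa), (4, ops)}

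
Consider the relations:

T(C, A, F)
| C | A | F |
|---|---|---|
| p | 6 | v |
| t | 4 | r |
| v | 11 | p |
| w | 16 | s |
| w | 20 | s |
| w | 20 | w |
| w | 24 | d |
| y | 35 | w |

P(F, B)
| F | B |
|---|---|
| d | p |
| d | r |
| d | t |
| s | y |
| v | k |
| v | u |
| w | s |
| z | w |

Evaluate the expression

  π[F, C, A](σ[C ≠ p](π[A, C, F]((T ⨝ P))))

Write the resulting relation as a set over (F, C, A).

{(d, w, 24), (s, w, 16), (s, w, 20), (w, w, 20), (w, y, 35)}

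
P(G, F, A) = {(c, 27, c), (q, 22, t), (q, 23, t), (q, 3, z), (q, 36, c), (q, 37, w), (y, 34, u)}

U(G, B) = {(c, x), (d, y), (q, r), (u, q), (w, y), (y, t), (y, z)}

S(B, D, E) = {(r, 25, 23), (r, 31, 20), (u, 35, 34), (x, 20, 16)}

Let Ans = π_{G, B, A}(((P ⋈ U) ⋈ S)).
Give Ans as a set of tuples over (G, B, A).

Joining P and U on G yields {(c, 27, c, x), (q, 22, t, r), (q, 23, t, r), (q, 3, z, r), (q, 36, c, r), (q, 37, w, r), (y, 34, u, t), (y, 34, u, z)}.
Joining (P ⋈ U) and S on B yields {(c, 27, c, x, 20, 16), (q, 22, t, r, 25, 23), (q, 22, t, r, 31, 20), (q, 23, t, r, 25, 23), (q, 23, t, r, 31, 20), (q, 3, z, r, 25, 23), (q, 3, z, r, 31, 20), (q, 36, c, r, 25, 23), (q, 36, c, r, 31, 20), (q, 37, w, r, 25, 23), (q, 37, w, r, 31, 20)}.
Projecting to G, B, A (6 duplicate(s) eliminated): {(c, x, c), (q, r, c), (q, r, t), (q, r, w), (q, r, z)}

{(c, x, c), (q, r, c), (q, r, t), (q, r, w), (q, r, z)}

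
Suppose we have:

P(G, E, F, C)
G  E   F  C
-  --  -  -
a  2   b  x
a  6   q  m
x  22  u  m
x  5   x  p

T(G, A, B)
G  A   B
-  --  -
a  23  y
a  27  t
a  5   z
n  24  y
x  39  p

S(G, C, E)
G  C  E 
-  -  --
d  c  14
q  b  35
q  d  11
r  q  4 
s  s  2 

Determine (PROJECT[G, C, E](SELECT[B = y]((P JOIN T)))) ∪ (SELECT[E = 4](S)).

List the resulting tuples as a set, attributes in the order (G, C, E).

{(a, m, 6), (a, x, 2), (r, q, 4)}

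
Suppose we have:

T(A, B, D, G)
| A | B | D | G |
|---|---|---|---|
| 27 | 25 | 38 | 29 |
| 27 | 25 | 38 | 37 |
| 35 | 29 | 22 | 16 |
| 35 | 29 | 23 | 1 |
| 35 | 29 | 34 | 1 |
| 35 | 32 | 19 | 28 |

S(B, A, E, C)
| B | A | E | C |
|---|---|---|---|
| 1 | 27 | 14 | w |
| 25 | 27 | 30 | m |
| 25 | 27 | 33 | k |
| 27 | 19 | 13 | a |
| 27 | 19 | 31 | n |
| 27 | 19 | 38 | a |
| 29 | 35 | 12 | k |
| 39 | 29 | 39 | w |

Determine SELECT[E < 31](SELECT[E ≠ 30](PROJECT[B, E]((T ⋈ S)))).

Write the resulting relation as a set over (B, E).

T ⋈ S (natural join on A, B): {(27, 25, 38, 29, 30, m), (27, 25, 38, 29, 33, k), (27, 25, 38, 37, 30, m), (27, 25, 38, 37, 33, k), (35, 29, 22, 16, 12, k), (35, 29, 23, 1, 12, k), (35, 29, 34, 1, 12, k)}
Keep only column(s) B, E (4 duplicate(s) eliminated): {(25, 30), (25, 33), (29, 12)}
Apply σ_{E ≠ 30}; surviving tuples: {(25, 33), (29, 12)}
Apply σ_{E < 31}; surviving tuples: {(29, 12)}

{(29, 12)}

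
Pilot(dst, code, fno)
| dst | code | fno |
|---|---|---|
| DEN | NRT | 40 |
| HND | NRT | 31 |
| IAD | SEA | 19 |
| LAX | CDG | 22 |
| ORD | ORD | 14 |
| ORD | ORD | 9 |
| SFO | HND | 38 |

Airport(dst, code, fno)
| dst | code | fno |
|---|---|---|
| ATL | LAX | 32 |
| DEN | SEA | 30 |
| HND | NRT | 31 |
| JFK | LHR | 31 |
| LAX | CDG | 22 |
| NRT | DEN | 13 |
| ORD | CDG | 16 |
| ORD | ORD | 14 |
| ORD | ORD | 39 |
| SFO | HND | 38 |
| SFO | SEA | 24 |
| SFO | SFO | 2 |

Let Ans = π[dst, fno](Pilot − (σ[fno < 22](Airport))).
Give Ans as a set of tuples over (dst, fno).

{(DEN, 40), (HND, 31), (IAD, 19), (LAX, 22), (ORD, 9), (SFO, 38)}

Apply σ_{fno < 22}; surviving tuples: {(NRT, DEN, 13), (ORD, CDG, 16), (ORD, ORD, 14), (SFO, SFO, 2)}
Difference: {(DEN, NRT, 40), (HND, NRT, 31), (IAD, SEA, 19), (LAX, CDG, 22), (ORD, ORD, 14), (ORD, ORD, 9), (SFO, HND, 38)} with {(NRT, DEN, 13), (ORD, CDG, 16), (ORD, ORD, 14), (SFO, SFO, 2)} → {(DEN, NRT, 40), (HND, NRT, 31), (IAD, SEA, 19), (LAX, CDG, 22), (ORD, ORD, 9), (SFO, HND, 38)}
Keep only column(s) dst, fno: {(DEN, 40), (HND, 31), (IAD, 19), (LAX, 22), (ORD, 9), (SFO, 38)}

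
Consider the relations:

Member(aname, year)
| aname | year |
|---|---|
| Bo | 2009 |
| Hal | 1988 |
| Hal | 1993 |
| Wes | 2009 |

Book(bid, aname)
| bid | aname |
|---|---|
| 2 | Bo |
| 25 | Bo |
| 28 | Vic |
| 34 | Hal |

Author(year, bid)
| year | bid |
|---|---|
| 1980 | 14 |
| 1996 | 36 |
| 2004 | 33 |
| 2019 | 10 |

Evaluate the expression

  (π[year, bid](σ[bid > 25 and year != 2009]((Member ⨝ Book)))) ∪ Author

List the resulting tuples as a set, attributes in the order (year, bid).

{(1980, 14), (1988, 34), (1993, 34), (1996, 36), (2004, 33), (2019, 10)}

Natural join on aname: {(Bo, 2009, 2), (Bo, 2009, 25), (Hal, 1988, 34), (Hal, 1993, 34)}
Selection bid > 25 and year != 2009: {(Hal, 1988, 34), (Hal, 1993, 34)}
π[year, bid]: project onto (year, bid) → {(1988, 34), (1993, 34)}
Union: {(1988, 34), (1993, 34)} with {(1980, 14), (1996, 36), (2004, 33), (2019, 10)} → {(1980, 14), (1988, 34), (1993, 34), (1996, 36), (2004, 33), (2019, 10)}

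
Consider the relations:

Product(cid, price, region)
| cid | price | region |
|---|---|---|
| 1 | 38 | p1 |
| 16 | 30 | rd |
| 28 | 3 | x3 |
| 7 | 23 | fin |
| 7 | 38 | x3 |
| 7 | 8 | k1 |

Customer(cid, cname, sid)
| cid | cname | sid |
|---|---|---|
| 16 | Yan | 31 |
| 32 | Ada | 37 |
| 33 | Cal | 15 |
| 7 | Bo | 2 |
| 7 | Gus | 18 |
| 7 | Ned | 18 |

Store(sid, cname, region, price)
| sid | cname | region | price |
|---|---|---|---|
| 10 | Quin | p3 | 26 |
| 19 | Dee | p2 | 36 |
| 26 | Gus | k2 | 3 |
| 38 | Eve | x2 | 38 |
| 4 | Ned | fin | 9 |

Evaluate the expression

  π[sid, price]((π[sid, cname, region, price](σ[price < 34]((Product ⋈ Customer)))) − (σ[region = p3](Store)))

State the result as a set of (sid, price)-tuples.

{(18, 23), (18, 8), (2, 23), (2, 8), (31, 30)}

Joining Product and Customer on cid yields {(16, 30, rd, Yan, 31), (7, 23, fin, Bo, 2), (7, 23, fin, Gus, 18), (7, 23, fin, Ned, 18), (7, 38, x3, Bo, 2), (7, 38, x3, Gus, 18), (7, 38, x3, Ned, 18), (7, 8, k1, Bo, 2), (7, 8, k1, Gus, 18), (7, 8, k1, Ned, 18)}.
Filtering on price < 34 leaves {(16, 30, rd, Yan, 31), (7, 23, fin, Bo, 2), (7, 23, fin, Gus, 18), (7, 23, fin, Ned, 18), (7, 8, k1, Bo, 2), (7, 8, k1, Gus, 18), (7, 8, k1, Ned, 18)}.
Keep only column(s) sid, cname, region, price: {(18, Gus, fin, 23), (18, Gus, k1, 8), (18, Ned, fin, 23), (18, Ned, k1, 8), (2, Bo, fin, 23), (2, Bo, k1, 8), (31, Yan, rd, 30)}
Filtering on region = p3 leaves {(10, Quin, p3, 26)}.
Taking the difference: {(18, Gus, fin, 23), (18, Gus, k1, 8), (18, Ned, fin, 23), (18, Ned, k1, 8), (2, Bo, fin, 23), (2, Bo, k1, 8), (31, Yan, rd, 30)}
Keep only column(s) sid, price (2 duplicate(s) eliminated): {(18, 23), (18, 8), (2, 23), (2, 8), (31, 30)}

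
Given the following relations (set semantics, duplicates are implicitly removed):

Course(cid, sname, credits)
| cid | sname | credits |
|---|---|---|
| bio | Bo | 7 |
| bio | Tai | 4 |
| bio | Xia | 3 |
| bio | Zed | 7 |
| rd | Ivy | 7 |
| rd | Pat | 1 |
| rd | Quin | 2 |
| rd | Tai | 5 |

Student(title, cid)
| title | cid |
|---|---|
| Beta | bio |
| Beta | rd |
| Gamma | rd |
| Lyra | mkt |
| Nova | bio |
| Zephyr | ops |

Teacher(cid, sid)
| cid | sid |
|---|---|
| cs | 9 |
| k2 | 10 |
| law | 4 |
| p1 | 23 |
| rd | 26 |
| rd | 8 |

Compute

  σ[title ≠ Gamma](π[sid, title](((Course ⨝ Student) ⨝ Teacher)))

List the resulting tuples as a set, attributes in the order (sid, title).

Natural join on cid: {(bio, Bo, 7, Beta), (bio, Bo, 7, Nova), (bio, Tai, 4, Beta), (bio, Tai, 4, Nova), (bio, Xia, 3, Beta), (bio, Xia, 3, Nova), (bio, Zed, 7, Beta), (bio, Zed, 7, Nova), (rd, Ivy, 7, Beta), (rd, Ivy, 7, Gamma), (rd, Pat, 1, Beta), (rd, Pat, 1, Gamma), (rd, Quin, 2, Beta), (rd, Quin, 2, Gamma), (rd, Tai, 5, Beta), (rd, Tai, 5, Gamma)}
Natural join on cid: {(rd, Ivy, 7, Beta, 26), (rd, Ivy, 7, Beta, 8), (rd, Ivy, 7, Gamma, 26), (rd, Ivy, 7, Gamma, 8), (rd, Pat, 1, Beta, 26), (rd, Pat, 1, Beta, 8), (rd, Pat, 1, Gamma, 26), (rd, Pat, 1, Gamma, 8), (rd, Quin, 2, Beta, 26), (rd, Quin, 2, Beta, 8), (rd, Quin, 2, Gamma, 26), (rd, Quin, 2, Gamma, 8), (rd, Tai, 5, Beta, 26), (rd, Tai, 5, Beta, 8), (rd, Tai, 5, Gamma, 26), (rd, Tai, 5, Gamma, 8)}
π[sid, title]: project onto (sid, title) (12 duplicate(s) eliminated) → {(26, Beta), (26, Gamma), (8, Beta), (8, Gamma)}
σ[title ≠ Gamma]: keep tuples satisfying title ≠ Gamma → {(26, Beta), (8, Beta)}

{(26, Beta), (8, Beta)}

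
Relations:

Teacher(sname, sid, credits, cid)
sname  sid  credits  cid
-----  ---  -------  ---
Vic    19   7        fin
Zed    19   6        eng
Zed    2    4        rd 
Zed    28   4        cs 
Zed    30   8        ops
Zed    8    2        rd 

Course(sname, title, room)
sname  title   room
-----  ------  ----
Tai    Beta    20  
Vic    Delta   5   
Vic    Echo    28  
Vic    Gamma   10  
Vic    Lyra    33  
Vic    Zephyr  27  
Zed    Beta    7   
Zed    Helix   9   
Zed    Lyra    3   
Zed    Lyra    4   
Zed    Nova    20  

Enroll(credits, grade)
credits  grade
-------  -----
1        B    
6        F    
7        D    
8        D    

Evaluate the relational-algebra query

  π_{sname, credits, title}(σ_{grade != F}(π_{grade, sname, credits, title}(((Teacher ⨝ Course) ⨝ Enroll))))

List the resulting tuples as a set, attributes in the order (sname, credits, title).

{(Vic, 7, Delta), (Vic, 7, Echo), (Vic, 7, Gamma), (Vic, 7, Lyra), (Vic, 7, Zephyr), (Zed, 8, Beta), (Zed, 8, Helix), (Zed, 8, Lyra), (Zed, 8, Nova)}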